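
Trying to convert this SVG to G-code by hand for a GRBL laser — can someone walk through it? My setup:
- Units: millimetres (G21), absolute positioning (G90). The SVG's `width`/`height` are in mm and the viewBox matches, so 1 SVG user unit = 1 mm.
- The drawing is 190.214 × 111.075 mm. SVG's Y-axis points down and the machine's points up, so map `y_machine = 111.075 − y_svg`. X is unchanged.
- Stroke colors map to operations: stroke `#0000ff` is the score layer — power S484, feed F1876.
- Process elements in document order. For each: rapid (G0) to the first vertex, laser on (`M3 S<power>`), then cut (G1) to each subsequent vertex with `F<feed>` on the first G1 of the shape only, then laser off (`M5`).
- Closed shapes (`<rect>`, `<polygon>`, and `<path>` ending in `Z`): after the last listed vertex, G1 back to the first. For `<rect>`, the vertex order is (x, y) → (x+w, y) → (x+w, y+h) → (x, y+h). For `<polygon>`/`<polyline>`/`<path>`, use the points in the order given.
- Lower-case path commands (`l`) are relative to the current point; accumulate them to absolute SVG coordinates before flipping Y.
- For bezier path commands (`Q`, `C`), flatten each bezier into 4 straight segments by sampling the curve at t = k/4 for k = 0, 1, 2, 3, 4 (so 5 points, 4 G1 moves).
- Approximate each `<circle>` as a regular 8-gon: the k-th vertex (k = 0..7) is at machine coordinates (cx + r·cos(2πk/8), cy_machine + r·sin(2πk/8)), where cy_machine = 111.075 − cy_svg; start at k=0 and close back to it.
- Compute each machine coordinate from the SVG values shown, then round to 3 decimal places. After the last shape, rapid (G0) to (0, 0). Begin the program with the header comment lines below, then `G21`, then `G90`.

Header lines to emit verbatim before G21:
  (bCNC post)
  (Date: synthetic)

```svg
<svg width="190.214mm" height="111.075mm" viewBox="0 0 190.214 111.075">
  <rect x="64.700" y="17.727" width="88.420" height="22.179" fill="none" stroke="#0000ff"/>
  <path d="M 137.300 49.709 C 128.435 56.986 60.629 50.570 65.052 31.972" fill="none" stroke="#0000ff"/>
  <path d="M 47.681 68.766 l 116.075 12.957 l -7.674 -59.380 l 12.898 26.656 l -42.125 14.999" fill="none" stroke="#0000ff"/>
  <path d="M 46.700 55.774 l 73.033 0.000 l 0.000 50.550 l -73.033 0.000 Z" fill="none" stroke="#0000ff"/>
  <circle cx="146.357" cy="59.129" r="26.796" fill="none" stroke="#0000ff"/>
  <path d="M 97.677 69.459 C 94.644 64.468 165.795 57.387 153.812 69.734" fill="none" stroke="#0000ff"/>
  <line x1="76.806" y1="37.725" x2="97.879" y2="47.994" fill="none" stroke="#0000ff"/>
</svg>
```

(bCNC post)
(Date: synthetic)
G21
G90
G0 X64.700 Y93.348
M3 S484
G1 X153.120 Y93.348 F1876
G1 X153.120 Y71.169
G1 X64.700 Y71.169
G1 X64.700 Y93.348
M5
G0 X137.300 Y61.366
M3 S484
G1 X121.649 Y58.452 F1876
G1 X96.193 Y60.531
G1 X73.228 Y67.462
G1 X65.052 Y79.103
M5
G0 X47.681 Y42.309
M3 S484
G1 X163.756 Y29.352 F1876
G1 X156.082 Y88.732
G1 X168.980 Y62.076
G1 X126.855 Y47.077
M5
G0 X46.700 Y55.301
M3 S484
G1 X119.733 Y55.301 F1876
G1 X119.733 Y4.751
G1 X46.700 Y4.751
G1 X46.700 Y55.301
M5
G0 X173.153 Y51.946
M3 S484
G1 X165.305 Y70.894 F1876
G1 X146.357 Y78.742
G1 X127.409 Y70.894
G1 X119.561 Y51.946
G1 X127.409 Y32.998
G1 X146.357 Y25.150
G1 X165.305 Y32.998
G1 X173.153 Y51.946
M5
G0 X97.677 Y41.616
M3 S484
G1 X106.854 Y45.415 F1876
G1 X129.101 Y47.980
G1 X149.670 Y47.295
G1 X153.812 Y41.341
M5
G0 X76.806 Y73.350
M3 S484
G1 X97.879 Y63.081 F1876
M5
G0 X0.000 Y0.000

1 u = 1 mm; y_m = 111.075 − y.

[1] `<rect>` rectangle, #0000ff→score S484 F1876: (64.700,93.348) → (153.120,93.348) → (153.120,71.169) → (64.700,71.169) → (64.700,93.348) (closed)

[2] `<path>` cubic bezier, #0000ff→score S484 F1876: (137.300,61.366) → (121.649,58.452) → (96.193,60.531) → (73.228,67.462) → (65.052,79.103)

[3] `<path>` open polyline, #0000ff→score S484 F1876: (47.681,42.309) → (163.756,29.352) → (156.082,88.732) → (168.980,62.076) → (126.855,47.077)

[4] `<path>` rectangle, #0000ff→score S484 F1876: (46.700,55.301) → (119.733,55.301) → (119.733,4.751) → (46.700,4.751) → (46.700,55.301) (closed)

[5] `<circle>` circle, #0000ff→score S484 F1876: (173.153,51.946) → (165.305,70.894) → (146.357,78.742) → (127.409,70.894) → (119.561,51.946) → (127.409,32.998) → (146.357,25.150) → (165.305,32.998) → (173.153,51.946) (closed)

[6] `<path>` cubic bezier, #0000ff→score S484 F1876: (97.677,41.616) → (106.854,45.415) → (129.101,47.980) → (149.670,47.295) → (153.812,41.341)

[7] `<line>` line segment, #0000ff→score S484 F1876: (76.806,73.350) → (97.879,63.081)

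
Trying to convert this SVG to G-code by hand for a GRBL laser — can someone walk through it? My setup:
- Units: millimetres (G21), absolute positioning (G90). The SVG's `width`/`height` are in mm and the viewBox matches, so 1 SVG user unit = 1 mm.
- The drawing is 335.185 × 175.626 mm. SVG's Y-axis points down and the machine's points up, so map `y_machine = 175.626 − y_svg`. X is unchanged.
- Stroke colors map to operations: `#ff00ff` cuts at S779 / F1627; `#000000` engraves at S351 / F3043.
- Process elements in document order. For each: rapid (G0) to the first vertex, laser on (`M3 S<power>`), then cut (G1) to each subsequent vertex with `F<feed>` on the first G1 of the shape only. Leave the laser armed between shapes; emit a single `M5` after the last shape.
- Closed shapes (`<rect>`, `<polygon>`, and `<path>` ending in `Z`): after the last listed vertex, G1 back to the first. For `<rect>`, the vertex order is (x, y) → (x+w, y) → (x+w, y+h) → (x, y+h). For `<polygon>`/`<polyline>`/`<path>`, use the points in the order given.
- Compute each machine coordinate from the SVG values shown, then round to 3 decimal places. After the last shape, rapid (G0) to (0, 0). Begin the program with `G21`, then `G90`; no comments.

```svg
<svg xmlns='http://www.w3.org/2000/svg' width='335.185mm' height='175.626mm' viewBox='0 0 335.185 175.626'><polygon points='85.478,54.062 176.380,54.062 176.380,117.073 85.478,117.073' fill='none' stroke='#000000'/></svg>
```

G21
G90
G0 X85.478 Y121.564
M3 S351
G1 X176.380 Y121.564 F3043
G1 X176.380 Y58.553
G1 X85.478 Y58.553
G1 X85.478 Y121.564
M5
G0 X0.000 Y0.000

1 u = 1 mm; y_m = 175.626 − y.

[1] `<polygon>` rectangle, #000000→engrave S351 F3043: (85.478,121.564) → (176.380,121.564) → (176.380,58.553) → (85.478,58.553) → (85.478,121.564) (closed)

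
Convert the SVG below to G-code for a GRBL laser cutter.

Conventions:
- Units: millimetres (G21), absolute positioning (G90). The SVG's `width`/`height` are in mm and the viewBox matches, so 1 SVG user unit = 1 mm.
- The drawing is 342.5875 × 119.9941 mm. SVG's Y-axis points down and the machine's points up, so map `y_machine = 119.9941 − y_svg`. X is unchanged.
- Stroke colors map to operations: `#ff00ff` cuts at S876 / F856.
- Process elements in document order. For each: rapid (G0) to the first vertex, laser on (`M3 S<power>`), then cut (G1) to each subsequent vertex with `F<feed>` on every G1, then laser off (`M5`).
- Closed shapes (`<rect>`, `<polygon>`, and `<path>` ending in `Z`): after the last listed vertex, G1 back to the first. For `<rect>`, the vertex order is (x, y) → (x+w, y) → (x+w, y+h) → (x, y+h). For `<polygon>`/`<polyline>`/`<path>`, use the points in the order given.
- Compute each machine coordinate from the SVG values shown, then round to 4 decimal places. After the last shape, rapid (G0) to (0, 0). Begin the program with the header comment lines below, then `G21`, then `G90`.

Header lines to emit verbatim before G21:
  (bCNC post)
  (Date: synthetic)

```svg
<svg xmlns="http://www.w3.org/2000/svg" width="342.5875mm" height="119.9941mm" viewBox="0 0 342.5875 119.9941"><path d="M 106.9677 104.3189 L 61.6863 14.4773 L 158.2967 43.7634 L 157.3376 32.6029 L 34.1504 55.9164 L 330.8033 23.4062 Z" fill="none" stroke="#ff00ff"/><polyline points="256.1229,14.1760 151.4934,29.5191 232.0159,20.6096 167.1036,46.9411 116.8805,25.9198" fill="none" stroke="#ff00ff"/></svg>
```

(bCNC post)
(Date: synthetic)
G21
G90
G0 X106.9677 Y15.6752
M3 S876
G1 X61.6863 Y105.5168 F856
G1 X158.2967 Y76.2307 F856
G1 X157.3376 Y87.3912 F856
G1 X34.1504 Y64.0777 F856
G1 X330.8033 Y96.5879 F856
G1 X106.9677 Y15.6752 F856
M5
G0 X256.1229 Y105.8181
M3 S876
G1 X151.4934 Y90.4750 F856
G1 X232.0159 Y99.3845 F856
G1 X167.1036 Y73.0530 F856
G1 X116.8805 Y94.0743 F856
M5
G0 X0.0000 Y0.0000

Since the viewBox matches the mm dimensions, user units are millimetres directly. The only transform is the Y-flip y_m = 119.9941 − y_svg.

Shape 1 is a closed polygon drawn with `<path>`. Its stroke #ff00ff means cut at S876, F856. After flipping Y the toolpath is (106.9677,15.6752) → (61.6863,105.5168) → (158.2967,76.2307) → (157.3376,87.3912) → (34.1504,64.0777) → (330.8033,96.5879) → (106.9677,15.6752), returning to the start.

Shape 2 is a open polyline drawn with `<polyline>`. Its stroke #ff00ff means cut at S876, F856. After flipping Y the toolpath is (256.1229,105.8181) → (151.4934,90.4750) → (232.0159,99.3845) → (167.1036,73.0530) → (116.8805,94.0743).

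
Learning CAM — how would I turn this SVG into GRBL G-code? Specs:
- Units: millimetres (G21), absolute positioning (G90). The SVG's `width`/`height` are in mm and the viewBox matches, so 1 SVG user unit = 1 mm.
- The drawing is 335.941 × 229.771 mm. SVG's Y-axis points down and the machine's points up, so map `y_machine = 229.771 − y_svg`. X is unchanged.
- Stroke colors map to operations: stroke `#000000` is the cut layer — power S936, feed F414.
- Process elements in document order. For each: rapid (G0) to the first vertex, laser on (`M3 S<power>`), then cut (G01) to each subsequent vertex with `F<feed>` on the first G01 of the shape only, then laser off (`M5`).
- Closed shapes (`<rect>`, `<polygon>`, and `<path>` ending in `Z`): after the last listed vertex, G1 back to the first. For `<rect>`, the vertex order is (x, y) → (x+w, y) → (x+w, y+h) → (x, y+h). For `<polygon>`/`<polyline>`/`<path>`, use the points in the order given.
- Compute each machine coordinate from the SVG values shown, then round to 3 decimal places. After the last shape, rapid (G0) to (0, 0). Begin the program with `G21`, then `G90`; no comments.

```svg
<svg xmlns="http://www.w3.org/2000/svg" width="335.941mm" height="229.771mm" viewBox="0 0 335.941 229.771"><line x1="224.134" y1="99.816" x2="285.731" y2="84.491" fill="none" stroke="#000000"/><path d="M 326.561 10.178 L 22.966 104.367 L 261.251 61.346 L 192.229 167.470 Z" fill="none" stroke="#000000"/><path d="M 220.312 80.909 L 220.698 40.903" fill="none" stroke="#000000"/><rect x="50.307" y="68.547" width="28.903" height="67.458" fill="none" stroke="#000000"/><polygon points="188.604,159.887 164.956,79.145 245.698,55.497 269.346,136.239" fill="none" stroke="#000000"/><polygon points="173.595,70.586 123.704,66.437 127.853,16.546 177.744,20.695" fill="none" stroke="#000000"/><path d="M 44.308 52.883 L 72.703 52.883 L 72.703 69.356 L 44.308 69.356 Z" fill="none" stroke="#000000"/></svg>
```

G21
G90
G0 X224.134 Y129.955
M3 S936
G01 X285.731 Y145.280 F414
M5
G0 X326.561 Y219.593
M3 S936
G01 X22.966 Y125.404 F414
G01 X261.251 Y168.425
G01 X192.229 Y62.301
G01 X326.561 Y219.593
M5
G0 X220.312 Y148.862
M3 S936
G01 X220.698 Y188.868 F414
M5
G0 X50.307 Y161.224
M3 S936
G01 X79.210 Y161.224 F414
G01 X79.210 Y93.766
G01 X50.307 Y93.766
G01 X50.307 Y161.224
M5
G0 X188.604 Y69.884
M3 S936
G01 X164.956 Y150.626 F414
G01 X245.698 Y174.274
G01 X269.346 Y93.532
G01 X188.604 Y69.884
M5
G0 X173.595 Y159.185
M3 S936
G01 X123.704 Y163.334 F414
G01 X127.853 Y213.225
G01 X177.744 Y209.076
G01 X173.595 Y159.185
M5
G0 X44.308 Y176.888
M3 S936
G01 X72.703 Y176.888 F414
G01 X72.703 Y160.415
G01 X44.308 Y160.415
G01 X44.308 Y176.888
M5
G0 X0.000 Y0.000

1 u = 1 mm; y_m = 229.771 − y.

[1] `<line>` line segment, #000000→cut S936 F414: (224.134,129.955) → (285.731,145.280)

[2] `<path>` closed polygon, #000000→cut S936 F414: (326.561,219.593) → (22.966,125.404) → (261.251,168.425) → (192.229,62.301) → (326.561,219.593) (closed)

[3] `<path>` line segment, #000000→cut S936 F414: (220.312,148.862) → (220.698,188.868)

[4] `<rect>` rectangle, #000000→cut S936 F414: (50.307,161.224) → (79.210,161.224) → (79.210,93.766) → (50.307,93.766) → (50.307,161.224) (closed)

[5] `<polygon>` regular polygon, #000000→cut S936 F414: (188.604,69.884) → (164.956,150.626) → (245.698,174.274) → (269.346,93.532) → (188.604,69.884) (closed)

[6] `<polygon>` regular polygon, #000000→cut S936 F414: (173.595,159.185) → (123.704,163.334) → (127.853,213.225) → (177.744,209.076) → (173.595,159.185) (closed)

[7] `<path>` rectangle, #000000→cut S936 F414: (44.308,176.888) → (72.703,176.888) → (72.703,160.415) → (44.308,160.415) → (44.308,176.888) (closed)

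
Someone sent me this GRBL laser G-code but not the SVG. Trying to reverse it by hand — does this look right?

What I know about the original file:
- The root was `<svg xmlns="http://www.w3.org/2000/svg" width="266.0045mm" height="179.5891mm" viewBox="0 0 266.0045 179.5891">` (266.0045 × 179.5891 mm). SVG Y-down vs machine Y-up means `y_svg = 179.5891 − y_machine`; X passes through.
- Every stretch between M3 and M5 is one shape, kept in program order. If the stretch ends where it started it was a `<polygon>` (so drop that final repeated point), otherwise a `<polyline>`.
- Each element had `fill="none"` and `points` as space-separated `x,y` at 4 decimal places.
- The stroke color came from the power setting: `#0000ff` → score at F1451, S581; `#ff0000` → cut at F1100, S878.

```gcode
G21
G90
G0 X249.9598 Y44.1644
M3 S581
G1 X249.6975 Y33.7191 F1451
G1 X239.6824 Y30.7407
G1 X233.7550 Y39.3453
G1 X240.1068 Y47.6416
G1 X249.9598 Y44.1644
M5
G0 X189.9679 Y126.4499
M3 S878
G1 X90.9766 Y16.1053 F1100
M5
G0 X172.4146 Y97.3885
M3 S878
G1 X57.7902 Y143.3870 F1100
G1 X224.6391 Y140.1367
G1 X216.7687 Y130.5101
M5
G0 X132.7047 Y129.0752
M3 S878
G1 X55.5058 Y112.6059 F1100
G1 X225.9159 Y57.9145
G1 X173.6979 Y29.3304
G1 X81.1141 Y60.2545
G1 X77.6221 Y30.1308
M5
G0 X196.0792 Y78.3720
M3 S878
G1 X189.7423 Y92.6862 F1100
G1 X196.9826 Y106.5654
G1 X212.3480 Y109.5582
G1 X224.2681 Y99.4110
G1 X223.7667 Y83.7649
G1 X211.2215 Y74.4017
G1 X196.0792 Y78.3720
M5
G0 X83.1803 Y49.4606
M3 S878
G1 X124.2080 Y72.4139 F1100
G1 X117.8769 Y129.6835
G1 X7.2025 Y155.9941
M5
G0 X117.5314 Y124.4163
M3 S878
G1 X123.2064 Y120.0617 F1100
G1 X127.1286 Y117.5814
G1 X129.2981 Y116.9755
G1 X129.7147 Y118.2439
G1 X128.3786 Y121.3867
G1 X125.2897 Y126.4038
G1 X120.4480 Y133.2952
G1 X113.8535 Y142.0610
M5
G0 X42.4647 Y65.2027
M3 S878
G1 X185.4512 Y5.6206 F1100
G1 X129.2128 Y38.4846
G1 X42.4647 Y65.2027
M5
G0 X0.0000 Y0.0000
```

<svg xmlns="http://www.w3.org/2000/svg" width="266.0045mm" height="179.5891mm" viewBox="0 0 266.0045 179.5891">
  <polygon points="249.9598,135.4247 249.6975,145.8700 239.6824,148.8484 233.7550,140.2438 240.1068,131.9475" fill="none" stroke="#0000ff"/>
  <polyline points="189.9679,53.1392 90.9766,163.4838" fill="none" stroke="#ff0000"/>
  <polyline points="172.4146,82.2006 57.7902,36.2021 224.6391,39.4524 216.7687,49.0790" fill="none" stroke="#ff0000"/>
  <polyline points="132.7047,50.5139 55.5058,66.9832 225.9159,121.6746 173.6979,150.2587 81.1141,119.3346 77.6221,149.4583" fill="none" stroke="#ff0000"/>
  <polygon points="196.0792,101.2171 189.7423,86.9029 196.9826,73.0237 212.3480,70.0309 224.2681,80.1781 223.7667,95.8242 211.2215,105.1874" fill="none" stroke="#ff0000"/>
  <polyline points="83.1803,130.1285 124.2080,107.1752 117.8769,49.9056 7.2025,23.5950" fill="none" stroke="#ff0000"/>
  <polyline points="117.5314,55.1728 123.2064,59.5274 127.1286,62.0077 129.2981,62.6136 129.7147,61.3452 128.3786,58.2024 125.2897,53.1853 120.4480,46.2939 113.8535,37.5281" fill="none" stroke="#ff0000"/>
  <polygon points="42.4647,114.3864 185.4512,173.9685 129.2128,141.1045" fill="none" stroke="#ff0000"/>
</svg>

Machine Y-up, SVG Y-down with viewBox height 179.5891, so y_svg = 179.5891 − y_machine; X carries over.

Run 1: the run's S581 means `#0000ff` (score). The run returns to its start, so emit a `<polygon>` with points (Y-flipped): 249.9598,135.4247 249.6975,145.8700 239.6824,148.8484 233.7550,140.2438 240.1068,131.9475.

Run 2: power S878 maps to stroke `#ff0000` (cut). The run is open, so emit a `<polyline>` with points (Y-flipped): 189.9679,53.1392 90.9766,163.4838.

Run 3: S878 ⇒ cut layer `#ff0000`. The run is open, so emit a `<polyline>` with points (Y-flipped): 172.4146,82.2006 57.7902,36.2021 224.6391,39.4524 216.7687,49.0790.

Run 4: S878 ⇒ cut layer `#ff0000`. The run is open, so emit a `<polyline>` with points (Y-flipped): 132.7047,50.5139 55.5058,66.9832 225.9159,121.6746 173.6979,150.2587 81.1141,119.3346 77.6221,149.4583.

Run 5: power S878 maps to stroke `#ff0000` (cut). The run returns to its start, so emit a `<polygon>` with points (Y-flipped): 196.0792,101.2171 189.7423,86.9029 196.9826,73.0237 212.3480,70.0309 224.2681,80.1781 223.7667,95.8242 211.2215,105.1874.

Run 6: S878 ⇒ cut layer `#ff0000`. The run is open, so emit a `<polyline>` with points (Y-flipped): 83.1803,130.1285 124.2080,107.1752 117.8769,49.9056 7.2025,23.5950.

Run 7: the run's S878 means `#ff0000` (cut). The run is open, so emit a `<polyline>` with points (Y-flipped): 117.5314,55.1728 123.2064,59.5274 127.1286,62.0077 129.2981,62.6136 129.7147,61.3452 128.3786,58.2024 125.2897,53.1853 120.4480,46.2939 113.8535,37.5281.

Run 8: the run's S878 means `#ff0000` (cut). The run returns to its start, so emit a `<polygon>` with points (Y-flipped): 42.4647,114.3864 185.4512,173.9685 129.2128,141.1045.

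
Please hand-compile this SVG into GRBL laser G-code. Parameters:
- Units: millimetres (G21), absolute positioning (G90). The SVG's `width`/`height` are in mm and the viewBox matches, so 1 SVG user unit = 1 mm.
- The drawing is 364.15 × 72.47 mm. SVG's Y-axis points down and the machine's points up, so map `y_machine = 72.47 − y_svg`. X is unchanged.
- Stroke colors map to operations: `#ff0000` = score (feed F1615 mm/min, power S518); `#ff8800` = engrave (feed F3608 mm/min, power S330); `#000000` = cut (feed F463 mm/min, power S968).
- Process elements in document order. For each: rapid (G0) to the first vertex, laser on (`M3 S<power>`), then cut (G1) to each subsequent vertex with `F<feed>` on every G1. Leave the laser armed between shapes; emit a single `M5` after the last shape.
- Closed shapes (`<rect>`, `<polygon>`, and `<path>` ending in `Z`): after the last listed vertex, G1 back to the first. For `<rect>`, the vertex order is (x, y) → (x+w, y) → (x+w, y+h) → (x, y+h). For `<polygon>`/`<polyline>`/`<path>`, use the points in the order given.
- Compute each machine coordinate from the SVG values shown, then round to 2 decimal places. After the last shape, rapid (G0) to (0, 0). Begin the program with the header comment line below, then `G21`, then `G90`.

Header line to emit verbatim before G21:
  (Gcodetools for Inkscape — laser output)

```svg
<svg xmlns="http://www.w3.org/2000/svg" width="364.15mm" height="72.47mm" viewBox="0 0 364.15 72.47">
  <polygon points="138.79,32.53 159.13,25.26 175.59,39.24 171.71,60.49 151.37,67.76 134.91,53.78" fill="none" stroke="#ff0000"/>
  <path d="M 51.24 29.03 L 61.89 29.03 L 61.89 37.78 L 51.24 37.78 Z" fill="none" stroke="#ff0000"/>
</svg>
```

1 u = 1 mm; y_m = 72.47 − y.

[1] `<polygon>` regular polygon, #ff0000→score S518 F1615: (138.79,39.94) → (159.13,47.21) → (175.59,33.23) → (171.71,11.98) → (151.37,4.71) → (134.91,18.69) → (138.79,39.94) (closed)

[2] `<path>` rectangle, #ff0000→score S518 F1615: (51.24,43.44) → (61.89,43.44) → (61.89,34.69) → (51.24,34.69) → (51.24,43.44) (closed)

(Gcodetools for Inkscape — laser output)
G21
G90
G0 X138.79 Y39.94
M3 S518
G1 X159.13 Y47.21 F1615
G1 X175.59 Y33.23 F1615
G1 X171.71 Y11.98 F1615
G1 X151.37 Y4.71 F1615
G1 X134.91 Y18.69 F1615
G1 X138.79 Y39.94 F1615
G0 X51.24 Y43.44
M3 S518
G1 X61.89 Y43.44 F1615
G1 X61.89 Y34.69 F1615
G1 X51.24 Y34.69 F1615
G1 X51.24 Y43.44 F1615
M5
G0 X0.00 Y0.00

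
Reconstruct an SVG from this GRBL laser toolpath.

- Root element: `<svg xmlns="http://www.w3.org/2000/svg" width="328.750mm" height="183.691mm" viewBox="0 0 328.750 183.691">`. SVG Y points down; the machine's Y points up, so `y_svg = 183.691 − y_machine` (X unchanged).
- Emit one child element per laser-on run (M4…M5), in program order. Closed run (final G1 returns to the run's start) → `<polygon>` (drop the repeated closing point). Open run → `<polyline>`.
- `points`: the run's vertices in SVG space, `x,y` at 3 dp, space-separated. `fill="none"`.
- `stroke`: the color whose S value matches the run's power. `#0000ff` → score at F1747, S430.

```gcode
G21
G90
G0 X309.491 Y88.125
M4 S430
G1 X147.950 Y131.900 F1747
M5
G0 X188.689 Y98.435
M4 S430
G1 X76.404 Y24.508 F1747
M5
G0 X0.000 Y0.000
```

<svg xmlns="http://www.w3.org/2000/svg" width="328.750mm" height="183.691mm" viewBox="0 0 328.750 183.691">
  <polyline points="309.491,95.566 147.950,51.791" fill="none" stroke="#0000ff"/>
  <polyline points="188.689,85.256 76.404,159.183" fill="none" stroke="#0000ff"/>
</svg>

Each laser-on run becomes one SVG element. Flip Y back into SVG space with y_svg = 183.691 − y_machine. Every run uses S430, so all elements get stroke `#0000ff` (score).

Run 1: The run is open, so emit a `<polyline>` with points (Y-flipped): 309.491,95.566 147.950,51.791.

Run 2: The run is open, so emit a `<polyline>` with points (Y-flipped): 188.689,85.256 76.404,159.183.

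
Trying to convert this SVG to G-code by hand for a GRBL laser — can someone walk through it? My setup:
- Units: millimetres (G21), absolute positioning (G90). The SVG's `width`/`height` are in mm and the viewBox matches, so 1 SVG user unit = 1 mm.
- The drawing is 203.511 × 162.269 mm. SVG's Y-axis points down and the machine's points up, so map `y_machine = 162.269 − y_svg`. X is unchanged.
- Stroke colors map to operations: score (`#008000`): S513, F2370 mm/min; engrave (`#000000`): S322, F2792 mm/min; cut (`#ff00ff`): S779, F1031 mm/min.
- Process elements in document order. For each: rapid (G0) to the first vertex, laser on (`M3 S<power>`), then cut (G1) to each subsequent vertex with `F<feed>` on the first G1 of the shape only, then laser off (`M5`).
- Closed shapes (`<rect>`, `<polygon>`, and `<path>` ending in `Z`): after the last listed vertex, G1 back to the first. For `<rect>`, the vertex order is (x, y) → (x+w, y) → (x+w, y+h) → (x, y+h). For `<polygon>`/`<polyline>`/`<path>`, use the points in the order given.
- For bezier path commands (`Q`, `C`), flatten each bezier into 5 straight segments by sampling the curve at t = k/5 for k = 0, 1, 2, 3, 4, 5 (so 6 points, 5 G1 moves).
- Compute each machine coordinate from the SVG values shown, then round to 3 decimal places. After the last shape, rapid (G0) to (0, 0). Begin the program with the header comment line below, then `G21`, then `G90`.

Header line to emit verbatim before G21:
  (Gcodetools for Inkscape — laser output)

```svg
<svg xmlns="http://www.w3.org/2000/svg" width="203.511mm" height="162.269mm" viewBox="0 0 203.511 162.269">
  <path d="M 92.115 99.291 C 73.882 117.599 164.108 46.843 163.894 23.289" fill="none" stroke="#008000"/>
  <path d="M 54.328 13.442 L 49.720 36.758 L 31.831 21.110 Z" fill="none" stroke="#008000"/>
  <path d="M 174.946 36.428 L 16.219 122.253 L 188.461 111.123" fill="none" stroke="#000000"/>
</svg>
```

viewBox `0 0 203.511 162.269` with mm width/height → 1 unit = 1 mm. Flip: y_m = 162.269 − y_svg.

**Shape 1** — `<path>` cubic bezier, stroke `#008000` → score (S513, F2370). Control points (SVG): P0=(92.115,99.291), P1=(73.882,117.599), P2=(164.108,46.843), P3=(163.894,23.289); sampled at t=k/5. Machine vertices: (92.115,62.978) → (92.599,61.591) → (109.566,75.038) → (133.469,96.779) → (154.761,120.273) → (163.894,138.980). Open path.

**Shape 2** — `<path>` regular polygon, stroke `#008000` → score (S513, F2370). Machine vertices: (54.328,148.827) → (49.720,125.511) → (31.831,141.159) → (54.328,148.827). Closed: final G1 returns to the first vertex.

**Shape 3** — `<path>` open polyline, stroke `#000000` → engrave (S322, F2792). Machine vertices: (174.946,125.841) → (16.219,40.016) → (188.461,51.146). Open path.

(Gcodetools for Inkscape — laser output)
G21
G90
G0 X92.115 Y62.978
M3 S513
G1 X92.599 Y61.591 F2370
G1 X109.566 Y75.038
G1 X133.469 Y96.779
G1 X154.761 Y120.273
G1 X163.894 Y138.980
M5
G0 X54.328 Y148.827
M3 S513
G1 X49.720 Y125.511 F2370
G1 X31.831 Y141.159
G1 X54.328 Y148.827
M5
G0 X174.946 Y125.841
M3 S322
G1 X16.219 Y40.016 F2792
G1 X188.461 Y51.146
M5
G0 X0.000 Y0.000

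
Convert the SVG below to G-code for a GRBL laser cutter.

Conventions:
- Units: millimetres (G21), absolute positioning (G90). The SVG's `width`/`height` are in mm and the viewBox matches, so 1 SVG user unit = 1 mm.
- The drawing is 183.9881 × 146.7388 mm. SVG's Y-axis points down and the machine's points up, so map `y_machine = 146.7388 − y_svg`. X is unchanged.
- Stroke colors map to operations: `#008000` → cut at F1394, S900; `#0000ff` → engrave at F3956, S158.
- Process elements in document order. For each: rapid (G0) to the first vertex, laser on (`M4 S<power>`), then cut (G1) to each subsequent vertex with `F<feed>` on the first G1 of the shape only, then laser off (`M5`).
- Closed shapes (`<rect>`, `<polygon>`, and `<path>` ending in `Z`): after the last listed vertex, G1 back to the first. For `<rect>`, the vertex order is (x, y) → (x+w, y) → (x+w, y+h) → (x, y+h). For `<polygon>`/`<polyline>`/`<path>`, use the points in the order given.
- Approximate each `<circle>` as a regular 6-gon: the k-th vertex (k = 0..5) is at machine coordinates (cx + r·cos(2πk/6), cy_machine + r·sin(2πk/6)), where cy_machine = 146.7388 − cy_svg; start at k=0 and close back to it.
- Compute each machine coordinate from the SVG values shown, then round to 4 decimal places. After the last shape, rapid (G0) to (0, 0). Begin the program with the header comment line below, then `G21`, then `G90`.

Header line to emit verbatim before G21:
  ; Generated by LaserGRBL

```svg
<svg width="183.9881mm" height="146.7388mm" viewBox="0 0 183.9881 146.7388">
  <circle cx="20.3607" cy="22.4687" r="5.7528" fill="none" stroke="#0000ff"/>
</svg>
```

viewBox `0 0 183.9881 146.7388` with mm width/height → 1 unit = 1 mm. Flip: y_m = 146.7388 − y_svg.

**Shape 1** — `<circle>` circle, stroke `#0000ff` → engrave (S158, F3956). Machine vertices: (26.1135,124.2701) → (23.2371,129.2522) → (17.4843,129.2522) → (14.6079,124.2701) → (17.4843,119.2880) → (23.2371,119.2880) → (26.1135,124.2701). Closed: final G1 returns to the first vertex.

; Generated by LaserGRBL
G21
G90
G0 X26.1135 Y124.2701
M4 S158
G1 X23.2371 Y129.2522 F3956
G1 X17.4843 Y129.2522
G1 X14.6079 Y124.2701
G1 X17.4843 Y119.2880
G1 X23.2371 Y119.2880
G1 X26.1135 Y124.2701
M5
G0 X0.0000 Y0.0000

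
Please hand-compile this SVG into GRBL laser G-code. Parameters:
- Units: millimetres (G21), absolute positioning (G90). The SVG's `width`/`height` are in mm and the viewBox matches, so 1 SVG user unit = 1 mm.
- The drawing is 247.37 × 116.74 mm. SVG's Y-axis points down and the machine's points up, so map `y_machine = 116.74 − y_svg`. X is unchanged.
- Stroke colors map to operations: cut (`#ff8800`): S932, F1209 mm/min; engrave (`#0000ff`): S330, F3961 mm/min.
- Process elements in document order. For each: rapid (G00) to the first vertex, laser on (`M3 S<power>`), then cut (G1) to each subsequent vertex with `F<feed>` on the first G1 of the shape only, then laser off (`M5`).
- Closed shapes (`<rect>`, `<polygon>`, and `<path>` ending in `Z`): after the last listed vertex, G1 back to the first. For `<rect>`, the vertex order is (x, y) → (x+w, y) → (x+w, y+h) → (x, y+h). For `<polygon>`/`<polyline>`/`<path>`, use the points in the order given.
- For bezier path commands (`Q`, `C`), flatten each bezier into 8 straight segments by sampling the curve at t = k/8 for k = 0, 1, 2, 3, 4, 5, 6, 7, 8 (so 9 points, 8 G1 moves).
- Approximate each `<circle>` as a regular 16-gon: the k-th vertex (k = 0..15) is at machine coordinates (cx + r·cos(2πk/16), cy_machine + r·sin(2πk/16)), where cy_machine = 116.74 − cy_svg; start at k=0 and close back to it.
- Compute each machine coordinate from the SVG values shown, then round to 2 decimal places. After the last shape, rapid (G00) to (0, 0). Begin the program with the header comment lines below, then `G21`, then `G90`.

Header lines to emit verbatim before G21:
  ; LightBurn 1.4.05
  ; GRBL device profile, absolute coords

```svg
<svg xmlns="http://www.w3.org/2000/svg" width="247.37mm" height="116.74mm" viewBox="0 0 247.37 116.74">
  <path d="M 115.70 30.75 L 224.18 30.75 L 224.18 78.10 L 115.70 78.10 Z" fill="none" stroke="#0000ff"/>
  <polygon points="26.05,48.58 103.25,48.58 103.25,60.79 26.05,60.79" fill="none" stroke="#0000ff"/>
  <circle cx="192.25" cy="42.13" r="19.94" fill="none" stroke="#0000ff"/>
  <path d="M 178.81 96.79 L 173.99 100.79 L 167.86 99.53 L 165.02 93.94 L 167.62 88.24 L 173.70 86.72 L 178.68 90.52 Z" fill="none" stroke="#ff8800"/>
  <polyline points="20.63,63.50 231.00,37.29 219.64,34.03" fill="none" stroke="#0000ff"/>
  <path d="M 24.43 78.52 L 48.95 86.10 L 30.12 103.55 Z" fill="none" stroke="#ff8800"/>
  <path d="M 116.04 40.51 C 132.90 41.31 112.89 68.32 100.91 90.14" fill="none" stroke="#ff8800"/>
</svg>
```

viewBox `0 0 247.37 116.74` with mm width/height → 1 unit = 1 mm. Flip: y_m = 116.74 − y_svg.

**Shape 1** — `<path>` rectangle, stroke `#0000ff` → engrave (S330, F3961). Machine vertices: (115.70,85.99) → (224.18,85.99) → (224.18,38.64) → (115.70,38.64) → (115.70,85.99). Closed: final G1 returns to the first vertex.

**Shape 2** — `<polygon>` rectangle, stroke `#0000ff` → engrave (S330, F3961). Machine vertices: (26.05,68.16) → (103.25,68.16) → (103.25,55.95) → (26.05,55.95) → (26.05,68.16). Closed: final G1 returns to the first vertex.

**Shape 3** — `<circle>` circle, stroke `#0000ff` → engrave (S330, F3961). Machine vertices: (212.19,74.61) → (210.67,82.24) → (206.35,88.71) → (199.88,93.03) → (192.25,94.55) → (184.62,93.03) → (178.15,88.71) → (173.83,82.24) → (172.31,74.61) → (173.83,66.98) → (178.15,60.51) → (184.62,56.19) → (192.25,54.67) → (199.88,56.19) → (206.35,60.51) → (210.67,66.98) → (212.19,74.61). Closed: final G1 returns to the first vertex.

**Shape 4** — `<path>` regular polygon, stroke `#ff8800` → cut (S932, F1209). Machine vertices: (178.81,19.95) → (173.99,15.95) → (167.86,17.21) → (165.02,22.80) → (167.62,28.50) → (173.70,30.02) → (178.68,26.22) → (178.81,19.95). Closed: final G1 returns to the first vertex.

**Shape 5** — `<polyline>` open polyline, stroke `#0000ff` → engrave (S330, F3961). Machine vertices: (20.63,53.24) → (231.00,79.45) → (219.64,82.71). Open path.

**Shape 6** — `<path>` regular polygon, stroke `#ff8800` → cut (S932, F1209). Machine vertices: (24.43,38.22) → (48.95,30.64) → (30.12,13.19) → (24.43,38.22). Closed: final G1 returns to the first vertex.

**Shape 7** — `<path>` cubic bezier, stroke `#ff8800` → cut (S932, F1209). Control points (SVG): P0=(116.04,40.51), P1=(132.90,41.31), P2=(112.89,68.32), P3=(100.91,90.14); sampled at t=k/8. Machine vertices: (116.04,76.23) → (120.72,74.76) → (122.47,71.21) → (121.82,65.93) → (119.29,59.30) → (115.41,51.68) → (110.70,43.45) → (105.69,34.96) → (100.91,26.60). Open path.

; LightBurn 1.4.05
; GRBL device profile, absolute coords
G21
G90
G00 X115.70 Y85.99
M3 S330
G1 X224.18 Y85.99 F3961
G1 X224.18 Y38.64
G1 X115.70 Y38.64
G1 X115.70 Y85.99
M5
G00 X26.05 Y68.16
M3 S330
G1 X103.25 Y68.16 F3961
G1 X103.25 Y55.95
G1 X26.05 Y55.95
G1 X26.05 Y68.16
M5
G00 X212.19 Y74.61
M3 S330
G1 X210.67 Y82.24 F3961
G1 X206.35 Y88.71
G1 X199.88 Y93.03
G1 X192.25 Y94.55
G1 X184.62 Y93.03
G1 X178.15 Y88.71
G1 X173.83 Y82.24
G1 X172.31 Y74.61
G1 X173.83 Y66.98
G1 X178.15 Y60.51
G1 X184.62 Y56.19
G1 X192.25 Y54.67
G1 X199.88 Y56.19
G1 X206.35 Y60.51
G1 X210.67 Y66.98
G1 X212.19 Y74.61
M5
G00 X178.81 Y19.95
M3 S932
G1 X173.99 Y15.95 F1209
G1 X167.86 Y17.21
G1 X165.02 Y22.80
G1 X167.62 Y28.50
G1 X173.70 Y30.02
G1 X178.68 Y26.22
G1 X178.81 Y19.95
M5
G00 X20.63 Y53.24
M3 S330
G1 X231.00 Y79.45 F3961
G1 X219.64 Y82.71
M5
G00 X24.43 Y38.22
M3 S932
G1 X48.95 Y30.64 F1209
G1 X30.12 Y13.19
G1 X24.43 Y38.22
M5
G00 X116.04 Y76.23
M3 S932
G1 X120.72 Y74.76 F1209
G1 X122.47 Y71.21
G1 X121.82 Y65.93
G1 X119.29 Y59.30
G1 X115.41 Y51.68
G1 X110.70 Y43.45
G1 X105.69 Y34.96
G1 X100.91 Y26.60
M5
G00 X0.00 Y0.00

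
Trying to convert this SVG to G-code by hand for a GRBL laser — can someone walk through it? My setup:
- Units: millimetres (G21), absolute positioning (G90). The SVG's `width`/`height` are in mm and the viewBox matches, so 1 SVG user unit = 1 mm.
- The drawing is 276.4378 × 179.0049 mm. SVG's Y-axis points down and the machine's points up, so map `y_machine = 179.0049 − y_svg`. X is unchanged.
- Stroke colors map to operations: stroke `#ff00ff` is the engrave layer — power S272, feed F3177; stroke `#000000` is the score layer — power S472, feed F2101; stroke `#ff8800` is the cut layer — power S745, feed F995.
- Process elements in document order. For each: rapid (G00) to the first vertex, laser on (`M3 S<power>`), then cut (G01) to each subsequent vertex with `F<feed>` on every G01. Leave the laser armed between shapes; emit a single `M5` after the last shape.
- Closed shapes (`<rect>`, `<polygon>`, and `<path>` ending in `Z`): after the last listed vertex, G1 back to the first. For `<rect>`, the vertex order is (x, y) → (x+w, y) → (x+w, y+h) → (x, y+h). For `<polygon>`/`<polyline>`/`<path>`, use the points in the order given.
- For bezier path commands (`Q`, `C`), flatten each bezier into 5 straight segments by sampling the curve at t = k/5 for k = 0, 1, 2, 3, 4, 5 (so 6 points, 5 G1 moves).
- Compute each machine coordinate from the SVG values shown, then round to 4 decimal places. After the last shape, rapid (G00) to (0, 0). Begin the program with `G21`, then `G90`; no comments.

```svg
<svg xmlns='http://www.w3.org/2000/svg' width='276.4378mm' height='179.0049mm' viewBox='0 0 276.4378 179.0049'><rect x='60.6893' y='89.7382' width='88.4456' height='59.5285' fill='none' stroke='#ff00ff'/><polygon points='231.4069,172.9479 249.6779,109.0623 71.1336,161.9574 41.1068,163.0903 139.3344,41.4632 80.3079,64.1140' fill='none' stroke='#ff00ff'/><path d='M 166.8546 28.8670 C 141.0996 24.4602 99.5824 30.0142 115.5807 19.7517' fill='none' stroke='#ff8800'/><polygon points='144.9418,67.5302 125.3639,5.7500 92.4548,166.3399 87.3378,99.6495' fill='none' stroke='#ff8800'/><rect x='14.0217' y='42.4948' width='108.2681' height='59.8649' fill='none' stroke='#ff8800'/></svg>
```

viewBox `0 0 276.4378 179.0049` with mm width/height → 1 unit = 1 mm. Flip: y_m = 179.0049 − y_svg.

**Shape 1** — `<rect>` rectangle, stroke `#ff00ff` → engrave (S272, F3177). Machine vertices: (60.6893,89.2667) → (149.1349,89.2667) → (149.1349,29.7382) → (60.6893,29.7382) → (60.6893,89.2667). Closed: final G1 returns to the first vertex.

**Shape 2** — `<polygon>` closed polygon, stroke `#ff00ff` → engrave (S272, F3177). Machine vertices: (231.4069,6.0570) → (249.6779,69.9426) → (71.1336,17.0475) → (41.1068,15.9146) → (139.3344,137.5417) → (80.3079,114.8909) → (231.4069,6.0570). Closed: final G1 returns to the first vertex.

**Shape 3** — `<path>` cubic bezier, stroke `#ff8800` → cut (S745, F995). Control points (SVG): P0=(166.8546,28.8670), P1=(141.0996,24.4602), P2=(99.5824,30.0142), P3=(115.5807,19.7517); sampled at t=k/5. Machine vertices: (166.8546,150.1379) → (150.0964,151.7929) → (133.0725,152.2946) → (119.3004,152.8804) → (112.2974,154.7875) → (115.5807,159.2532). Open path.

**Shape 4** — `<polygon>` closed polygon, stroke `#ff8800` → cut (S745, F995). Machine vertices: (144.9418,111.4747) → (125.3639,173.2549) → (92.4548,12.6650) → (87.3378,79.3554) → (144.9418,111.4747). Closed: final G1 returns to the first vertex.

**Shape 5** — `<rect>` rectangle, stroke `#ff8800` → cut (S745, F995). Machine vertices: (14.0217,136.5101) → (122.2898,136.5101) → (122.2898,76.6452) → (14.0217,76.6452) → (14.0217,136.5101). Closed: final G1 returns to the first vertex.

G21
G90
G00 X60.6893 Y89.2667
M3 S272
G01 X149.1349 Y89.2667 F3177
G01 X149.1349 Y29.7382 F3177
G01 X60.6893 Y29.7382 F3177
G01 X60.6893 Y89.2667 F3177
G00 X231.4069 Y6.0570
M3 S272
G01 X249.6779 Y69.9426 F3177
G01 X71.1336 Y17.0475 F3177
G01 X41.1068 Y15.9146 F3177
G01 X139.3344 Y137.5417 F3177
G01 X80.3079 Y114.8909 F3177
G01 X231.4069 Y6.0570 F3177
G00 X166.8546 Y150.1379
M3 S745
G01 X150.0964 Y151.7929 F995
G01 X133.0725 Y152.2946 F995
G01 X119.3004 Y152.8804 F995
G01 X112.2974 Y154.7875 F995
G01 X115.5807 Y159.2532 F995
G00 X144.9418 Y111.4747
M3 S745
G01 X125.3639 Y173.2549 F995
G01 X92.4548 Y12.6650 F995
G01 X87.3378 Y79.3554 F995
G01 X144.9418 Y111.4747 F995
G00 X14.0217 Y136.5101
M3 S745
G01 X122.2898 Y136.5101 F995
G01 X122.2898 Y76.6452 F995
G01 X14.0217 Y76.6452 F995
G01 X14.0217 Y136.5101 F995
M5
G00 X0.0000 Y0.0000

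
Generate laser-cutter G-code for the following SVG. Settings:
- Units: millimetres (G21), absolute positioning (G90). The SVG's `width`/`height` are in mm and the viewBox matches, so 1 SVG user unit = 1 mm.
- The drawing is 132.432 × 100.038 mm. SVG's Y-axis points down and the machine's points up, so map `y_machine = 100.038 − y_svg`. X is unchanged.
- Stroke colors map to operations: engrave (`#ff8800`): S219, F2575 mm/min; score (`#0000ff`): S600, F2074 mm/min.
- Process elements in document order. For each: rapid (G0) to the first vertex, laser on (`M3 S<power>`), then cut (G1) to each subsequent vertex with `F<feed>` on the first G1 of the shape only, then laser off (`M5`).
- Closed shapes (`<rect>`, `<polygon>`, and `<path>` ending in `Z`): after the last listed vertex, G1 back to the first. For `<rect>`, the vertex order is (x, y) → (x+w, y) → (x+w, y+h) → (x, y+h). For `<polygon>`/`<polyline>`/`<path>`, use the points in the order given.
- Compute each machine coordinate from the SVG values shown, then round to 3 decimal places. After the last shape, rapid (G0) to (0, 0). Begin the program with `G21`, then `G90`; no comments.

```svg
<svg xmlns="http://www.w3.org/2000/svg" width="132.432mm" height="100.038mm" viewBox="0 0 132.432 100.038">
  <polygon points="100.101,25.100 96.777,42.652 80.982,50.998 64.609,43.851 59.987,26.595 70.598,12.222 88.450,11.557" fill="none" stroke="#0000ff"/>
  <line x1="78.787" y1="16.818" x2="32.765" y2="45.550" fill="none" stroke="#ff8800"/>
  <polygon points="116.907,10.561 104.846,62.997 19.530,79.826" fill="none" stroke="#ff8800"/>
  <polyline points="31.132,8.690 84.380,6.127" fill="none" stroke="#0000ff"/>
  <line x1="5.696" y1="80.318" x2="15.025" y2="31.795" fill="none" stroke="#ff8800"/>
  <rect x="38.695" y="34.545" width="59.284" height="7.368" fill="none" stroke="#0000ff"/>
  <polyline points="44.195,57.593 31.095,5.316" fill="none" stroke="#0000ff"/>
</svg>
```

G21
G90
G0 X100.101 Y74.938
M3 S600
G1 X96.777 Y57.386 F2074
G1 X80.982 Y49.040
G1 X64.609 Y56.187
G1 X59.987 Y73.443
G1 X70.598 Y87.816
G1 X88.450 Y88.481
G1 X100.101 Y74.938
M5
G0 X78.787 Y83.220
M3 S219
G1 X32.765 Y54.488 F2575
M5
G0 X116.907 Y89.477
M3 S219
G1 X104.846 Y37.041 F2575
G1 X19.530 Y20.212
G1 X116.907 Y89.477
M5
G0 X31.132 Y91.348
M3 S600
G1 X84.380 Y93.911 F2074
M5
G0 X5.696 Y19.720
M3 S219
G1 X15.025 Y68.243 F2575
M5
G0 X38.695 Y65.493
M3 S600
G1 X97.979 Y65.493 F2074
G1 X97.979 Y58.125
G1 X38.695 Y58.125
G1 X38.695 Y65.493
M5
G0 X44.195 Y42.445
M3 S600
G1 X31.095 Y94.722 F2074
M5
G0 X0.000 Y0.000

Since the viewBox matches the mm dimensions, user units are millimetres directly. The only transform is the Y-flip y_m = 100.038 − y_svg.

Shape 1 is a regular polygon drawn with `<polygon>`. Its stroke #0000ff means score at S600, F2074. After flipping Y the toolpath is (100.101,74.938) → (96.777,57.386) → (80.982,49.040) → (64.609,56.187) → (59.987,73.443) → (70.598,87.816) → (88.450,88.481) → (100.101,74.938), returning to the start.

Shape 2 is a line segment drawn with `<line>`. Its stroke #ff8800 means engrave at S219, F2575. After flipping Y the toolpath is (78.787,83.220) → (32.765,54.488).

Shape 3 is a closed polygon drawn with `<polygon>`. Its stroke #ff8800 means engrave at S219, F2575. After flipping Y the toolpath is (116.907,89.477) → (104.846,37.041) → (19.530,20.212) → (116.907,89.477), returning to the start.

Shape 4 is a line segment drawn with `<polyline>`. Its stroke #0000ff means score at S600, F2074. After flipping Y the toolpath is (31.132,91.348) → (84.380,93.911).

Shape 5 is a line segment drawn with `<line>`. Its stroke #ff8800 means engrave at S219, F2575. After flipping Y the toolpath is (5.696,19.720) → (15.025,68.243).

Shape 6 is a rectangle drawn with `<rect>`. Its stroke #0000ff means score at S600, F2074. After flipping Y the toolpath is (38.695,65.493) → (97.979,65.493) → (97.979,58.125) → (38.695,58.125) → (38.695,65.493), returning to the start.

Shape 7 is a line segment drawn with `<polyline>`. Its stroke #0000ff means score at S600, F2074. After flipping Y the toolpath is (44.195,42.445) → (31.095,94.722).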